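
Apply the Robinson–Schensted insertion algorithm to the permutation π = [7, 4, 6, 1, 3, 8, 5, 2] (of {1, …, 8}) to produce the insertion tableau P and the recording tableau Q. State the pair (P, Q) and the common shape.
P = [1, 2, 5] / [3, 6, 8] / [4] / [7];  Q = [1, 3, 6] / [2, 5, 7] / [4] / [8];  common shape = (3, 3, 1, 1)

Row-insert the values π_1, π_2, … into P one at a time, bumping the leftmost entry strictly greater than the inserted value down to the next row. The recording tableau Q records, in position (i, j), the step at which that cell was added to P.
  Insert 7 (step 1): P = [7];  Q = [1]
  Insert 4 (step 2): P = [4] / [7];  Q = [1] / [2]
  Insert 6 (step 3): P = [4, 6] / [7];  Q = [1, 3] / [2]
  Insert 1 (step 4): P = [1, 6] / [4] / [7];  Q = [1, 3] / [2] / [4]
  Insert 3 (step 5): P = [1, 3] / [4, 6] / [7];  Q = [1, 3] / [2, 5] / [4]
  Insert 8 (step 6): P = [1, 3, 8] / [4, 6] / [7];  Q = [1, 3, 6] / [2, 5] / [4]
  Insert 5 (step 7): P = [1, 3, 5] / [4, 6, 8] / [7];  Q = [1, 3, 6] / [2, 5, 7] / [4]
  Insert 2 (step 8): P = [1, 2, 5] / [3, 6, 8] / [4] / [7];  Q = [1, 3, 6] / [2, 5, 7] / [4] / [8]
Final shape: (3, 3, 1, 1).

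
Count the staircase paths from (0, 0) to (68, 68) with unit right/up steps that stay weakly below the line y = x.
C_68 = 86218923998960285726185640663701108500

These NE paths below the diagonal are counted by the Catalan number C_n = (1/(n + 1)) · C(2n, n). For n = 68: C_68 = (1/69) · C(136, 68) = 5949105755928259715106809205795376486500/69 = 86218923998960285726185640663701108500.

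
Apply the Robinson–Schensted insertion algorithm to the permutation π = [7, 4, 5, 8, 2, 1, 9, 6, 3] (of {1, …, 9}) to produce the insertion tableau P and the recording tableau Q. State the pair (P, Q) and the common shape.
P = [1, 3, 6, 9] / [2, 5] / [4, 8] / [7];  Q = [1, 3, 4, 7] / [2, 8] / [5, 9] / [6];  common shape = (4, 2, 2, 1)

Row-insert the values π_1, π_2, … into P one at a time, bumping the leftmost entry strictly greater than the inserted value down to the next row. The recording tableau Q records, in position (i, j), the step at which that cell was added to P.
  Insert 7 (step 1): P = [7];  Q = [1]
  Insert 4 (step 2): P = [4] / [7];  Q = [1] / [2]
  Insert 5 (step 3): P = [4, 5] / [7];  Q = [1, 3] / [2]
  Insert 8 (step 4): P = [4, 5, 8] / [7];  Q = [1, 3, 4] / [2]
  Insert 2 (step 5): P = [2, 5, 8] / [4] / [7];  Q = [1, 3, 4] / [2] / [5]
  Insert 1 (step 6): P = [1, 5, 8] / [2] / [4] / [7];  Q = [1, 3, 4] / [2] / [5] / [6]
  Insert 9 (step 7): P = [1, 5, 8, 9] / [2] / [4] / [7];  Q = [1, 3, 4, 7] / [2] / [5] / [6]
  Insert 6 (step 8): P = [1, 5, 6, 9] / [2, 8] / [4] / [7];  Q = [1, 3, 4, 7] / [2, 8] / [5] / [6]
  Insert 3 (step 9): P = [1, 3, 6, 9] / [2, 5] / [4, 8] / [7];  Q = [1, 3, 4, 7] / [2, 8] / [5, 9] / [6]
Final shape: (4, 2, 2, 1).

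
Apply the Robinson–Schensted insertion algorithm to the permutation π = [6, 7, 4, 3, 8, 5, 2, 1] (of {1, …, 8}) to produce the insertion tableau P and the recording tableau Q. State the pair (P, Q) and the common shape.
P = [1, 5, 8] / [2, 7] / [3] / [4] / [6];  Q = [1, 2, 5] / [3, 6] / [4] / [7] / [8];  common shape = (3, 2, 1, 1, 1)

Row-insert the values π_1, π_2, … into P one at a time, bumping the leftmost entry strictly greater than the inserted value down to the next row. The recording tableau Q records, in position (i, j), the step at which that cell was added to P.
  Insert 6 (step 1): P = [6];  Q = [1]
  Insert 7 (step 2): P = [6, 7];  Q = [1, 2]
  Insert 4 (step 3): P = [4, 7] / [6];  Q = [1, 2] / [3]
  Insert 3 (step 4): P = [3, 7] / [4] / [6];  Q = [1, 2] / [3] / [4]
  Insert 8 (step 5): P = [3, 7, 8] / [4] / [6];  Q = [1, 2, 5] / [3] / [4]
  Insert 5 (step 6): P = [3, 5, 8] / [4, 7] / [6];  Q = [1, 2, 5] / [3, 6] / [4]
  Insert 2 (step 7): P = [2, 5, 8] / [3, 7] / [4] / [6];  Q = [1, 2, 5] / [3, 6] / [4] / [7]
  Insert 1 (step 8): P = [1, 5, 8] / [2, 7] / [3] / [4] / [6];  Q = [1, 2, 5] / [3, 6] / [4] / [7] / [8]
Final shape: (3, 2, 1, 1, 1).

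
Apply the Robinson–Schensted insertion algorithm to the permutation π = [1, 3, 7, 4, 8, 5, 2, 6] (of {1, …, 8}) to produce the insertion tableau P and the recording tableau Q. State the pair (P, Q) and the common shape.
P = [1, 2, 4, 5, 6] / [3, 8] / [7];  Q = [1, 2, 3, 5, 8] / [4, 6] / [7];  common shape = (5, 2, 1)

Row-insert the values π_1, π_2, … into P one at a time, bumping the leftmost entry strictly greater than the inserted value down to the next row. The recording tableau Q records, in position (i, j), the step at which that cell was added to P.
  Insert 1 (step 1): P = [1];  Q = [1]
  Insert 3 (step 2): P = [1, 3];  Q = [1, 2]
  Insert 7 (step 3): P = [1, 3, 7];  Q = [1, 2, 3]
  Insert 4 (step 4): P = [1, 3, 4] / [7];  Q = [1, 2, 3] / [4]
  Insert 8 (step 5): P = [1, 3, 4, 8] / [7];  Q = [1, 2, 3, 5] / [4]
  Insert 5 (step 6): P = [1, 3, 4, 5] / [7, 8];  Q = [1, 2, 3, 5] / [4, 6]
  Insert 2 (step 7): P = [1, 2, 4, 5] / [3, 8] / [7];  Q = [1, 2, 3, 5] / [4, 6] / [7]
  Insert 6 (step 8): P = [1, 2, 4, 5, 6] / [3, 8] / [7];  Q = [1, 2, 3, 5, 8] / [4, 6] / [7]
Final shape: (5, 2, 1).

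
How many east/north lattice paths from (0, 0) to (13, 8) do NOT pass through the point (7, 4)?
Number of paths = 134190

Total paths from (0, 0) to (13, 8): C(21, 13) = 203490. Paths through (7, 4): (paths (0, 0) → (7, 4)) × (paths (7, 4) → (13, 8)) = C(11, 7) · C(10, 6) = 330 · 210 = 69300. Avoidance count = 203490 − 69300 = 134190.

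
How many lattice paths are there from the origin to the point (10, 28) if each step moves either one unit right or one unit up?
Number of paths = 472733756

A monotone lattice path from (0, 0) to (10, 28) consists of 10 east steps and 28 north steps in some order, so it is determined by which 10 of the 38 steps are east. The count is C(38, 10) = 472733756.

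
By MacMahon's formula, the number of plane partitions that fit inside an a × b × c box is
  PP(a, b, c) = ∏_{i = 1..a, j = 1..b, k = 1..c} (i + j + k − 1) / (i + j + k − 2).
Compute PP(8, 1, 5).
PP(8, 1, 5) = 1287

Evaluate the triple product over i = 1..8, j = 1..1, k = 1..5. The factors are (2/1) · (3/2) · (4/3) · (5/4) · (6/5) · (3/2) · (4/3) · (5/4) · … (40 factors total). The numerators and denominators telescope so the product is an integer; carrying out the multiplication exactly gives PP(8, 1, 5) = 1287.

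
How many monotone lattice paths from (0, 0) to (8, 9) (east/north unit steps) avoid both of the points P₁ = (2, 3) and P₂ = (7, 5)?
Number of paths = 12160

Inclusion–exclusion. Total paths: C(17, 8) = 24310. Through P₁: C(5, 2)·C(12, 6) = 9240. Through P₂: C(12, 7)·C(5, 1) = 3960. Since P₁ is strictly southwest of P₂, a monotone path through both must visit P₁ then P₂; paths through both = C(5, 2)·C(7, 5)·C(5, 1) = 1050. Avoid both = 24310 − 9240 − 3960 + 1050 = 12160.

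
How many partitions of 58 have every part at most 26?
p(58, parts ≤ 26) = 679758

Use the recurrence p(n, m) = p(n, m−1) + p(n−m, m): either the largest part is < m (count p(n, m−1)) or the largest part is exactly m (remove one copy of m, count p(n−m, m)). With p(0, ·) = 1 this gives p(58, parts ≤ 26) = 679758. (By conjugating Young diagrams, this also counts partitions of 58 into at most 26 parts.)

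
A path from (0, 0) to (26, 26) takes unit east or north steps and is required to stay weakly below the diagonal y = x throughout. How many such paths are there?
Number of paths = 18367353072152

By the reflection principle (André's argument), the number of monotone paths to (26, 26) with n ≤ m that never go above y = x is C(52, 26) − C(52, 27) = 495918532948104 − 477551179875952 = 18367353072152.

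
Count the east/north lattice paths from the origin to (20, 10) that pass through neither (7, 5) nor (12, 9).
Number of paths = 21511917

Inclusion–exclusion. Total paths: C(30, 20) = 30045015. Through P₁: C(12, 7)·C(18, 13) = 6785856. Through P₂: C(21, 12)·C(9, 8) = 2645370. Since P₁ is strictly southwest of P₂, a monotone path through both must visit P₁ then P₂; paths through both = C(12, 7)·C(9, 5)·C(9, 8) = 898128. Avoid both = 30045015 − 6785856 − 2645370 + 898128 = 21511917.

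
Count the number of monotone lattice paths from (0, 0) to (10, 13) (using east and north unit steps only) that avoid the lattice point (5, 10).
Number of paths = 975898

Total paths from (0, 0) to (10, 13): C(23, 10) = 1144066. Paths through (5, 10): (paths (0, 0) → (5, 10)) × (paths (5, 10) → (10, 13)) = C(15, 5) · C(8, 5) = 3003 · 56 = 168168. Avoidance count = 1144066 − 168168 = 975898.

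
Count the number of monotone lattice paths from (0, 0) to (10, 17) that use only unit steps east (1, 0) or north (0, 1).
Number of paths = 8436285

A monotone lattice path from (0, 0) to (10, 17) consists of 10 east steps and 17 north steps in some order, so it is determined by which 10 of the 27 steps are east. The count is C(27, 10) = 8436285.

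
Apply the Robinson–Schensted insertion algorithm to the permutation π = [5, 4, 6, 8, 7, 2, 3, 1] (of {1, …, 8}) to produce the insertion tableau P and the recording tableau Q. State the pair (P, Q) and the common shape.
P = [1, 3, 7] / [2, 6] / [4, 8] / [5];  Q = [1, 3, 4] / [2, 5] / [6, 7] / [8];  common shape = (3, 2, 2, 1)

Row-insert the values π_1, π_2, … into P one at a time, bumping the leftmost entry strictly greater than the inserted value down to the next row. The recording tableau Q records, in position (i, j), the step at which that cell was added to P.
  Insert 5 (step 1): P = [5];  Q = [1]
  Insert 4 (step 2): P = [4] / [5];  Q = [1] / [2]
  Insert 6 (step 3): P = [4, 6] / [5];  Q = [1, 3] / [2]
  Insert 8 (step 4): P = [4, 6, 8] / [5];  Q = [1, 3, 4] / [2]
  Insert 7 (step 5): P = [4, 6, 7] / [5, 8];  Q = [1, 3, 4] / [2, 5]
  Insert 2 (step 6): P = [2, 6, 7] / [4, 8] / [5];  Q = [1, 3, 4] / [2, 5] / [6]
  Insert 3 (step 7): P = [2, 3, 7] / [4, 6] / [5, 8];  Q = [1, 3, 4] / [2, 5] / [6, 7]
  Insert 1 (step 8): P = [1, 3, 7] / [2, 6] / [4, 8] / [5];  Q = [1, 3, 4] / [2, 5] / [6, 7] / [8]
Final shape: (3, 2, 2, 1).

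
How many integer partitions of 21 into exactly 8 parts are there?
p(21, 8 parts) = 89

Partitions of n into exactly k parts are in bijection with partitions of n − k into at most k parts (subtract 1 from each part). So p(21, exactly 8) = p(13, parts ≤ 8). Computing via the recurrence p(m, j) = p(m, j−1) + p(m−j, j) gives 89.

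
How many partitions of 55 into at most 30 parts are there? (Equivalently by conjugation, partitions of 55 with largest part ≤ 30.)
p(55, parts ≤ 30) = 443938

Use the recurrence p(n, m) = p(n, m−1) + p(n−m, m): either the largest part is < m (count p(n, m−1)) or the largest part is exactly m (remove one copy of m, count p(n−m, m)). With p(0, ·) = 1 this gives p(55, parts ≤ 30) = 443938. (By conjugating Young diagrams, this also counts partitions of 55 into at most 30 parts.)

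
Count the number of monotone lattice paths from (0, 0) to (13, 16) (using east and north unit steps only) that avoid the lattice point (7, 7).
Number of paths = 50686755

Total paths from (0, 0) to (13, 16): C(29, 13) = 67863915. Paths through (7, 7): (paths (0, 0) → (7, 7)) × (paths (7, 7) → (13, 16)) = C(14, 7) · C(15, 6) = 3432 · 5005 = 17177160. Avoidance count = 67863915 − 17177160 = 50686755.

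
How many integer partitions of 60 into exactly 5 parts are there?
p(60, 5 parts) = 5260

Partitions of n into exactly k parts are in bijection with partitions of n − k into at most k parts (subtract 1 from each part). So p(60, exactly 5) = p(55, parts ≤ 5). Computing via the recurrence p(m, j) = p(m, j−1) + p(m−j, j) gives 5260.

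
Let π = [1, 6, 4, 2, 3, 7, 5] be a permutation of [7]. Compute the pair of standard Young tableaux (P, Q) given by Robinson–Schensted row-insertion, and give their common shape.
P = [1, 2, 3, 5] / [4, 7] / [6];  Q = [1, 2, 5, 6] / [3, 7] / [4];  common shape = (4, 2, 1)

Row-insert the values π_1, π_2, … into P one at a time, bumping the leftmost entry strictly greater than the inserted value down to the next row. The recording tableau Q records, in position (i, j), the step at which that cell was added to P.
  Insert 1 (step 1): P = [1];  Q = [1]
  Insert 6 (step 2): P = [1, 6];  Q = [1, 2]
  Insert 4 (step 3): P = [1, 4] / [6];  Q = [1, 2] / [3]
  Insert 2 (step 4): P = [1, 2] / [4] / [6];  Q = [1, 2] / [3] / [4]
  Insert 3 (step 5): P = [1, 2, 3] / [4] / [6];  Q = [1, 2, 5] / [3] / [4]
  Insert 7 (step 6): P = [1, 2, 3, 7] / [4] / [6];  Q = [1, 2, 5, 6] / [3] / [4]
  Insert 5 (step 7): P = [1, 2, 3, 5] / [4, 7] / [6];  Q = [1, 2, 5, 6] / [3, 7] / [4]
Final shape: (4, 2, 1).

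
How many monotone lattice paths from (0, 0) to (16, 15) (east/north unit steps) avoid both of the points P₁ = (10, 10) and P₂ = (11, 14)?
Number of paths = 193981203

Inclusion–exclusion. Total paths: C(31, 16) = 300540195. Through P₁: C(20, 10)·C(11, 6) = 85357272. Through P₂: C(25, 11)·C(6, 5) = 26744400. Since P₁ is strictly southwest of P₂, a monotone path through both must visit P₁ then P₂; paths through both = C(20, 10)·C(5, 1)·C(6, 5) = 5542680. Avoid both = 300540195 − 85357272 − 26744400 + 5542680 = 193981203.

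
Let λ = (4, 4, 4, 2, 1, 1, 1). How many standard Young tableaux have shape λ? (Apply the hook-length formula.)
# SYT of shape (4, 4, 4, 2, 1, 1, 1) = 952952

Hook-length formula: f^λ = n! / Π hook(c), product over all cells c of the Young diagram. For λ = (4, 4, 4, 2, 1, 1, 1), n = 17 boxes. Hook lengths by row (left-to-right, top-to-bottom): [10, 6, 4, 3]; [9, 5, 3, 2]; [8, 4, 2, 1]; [5, 1]; [3]; [2]; [1]. Product of hooks = 373248000. So f^λ = 17! / 373248000 = 355687428096000 / 373248000 = 952952.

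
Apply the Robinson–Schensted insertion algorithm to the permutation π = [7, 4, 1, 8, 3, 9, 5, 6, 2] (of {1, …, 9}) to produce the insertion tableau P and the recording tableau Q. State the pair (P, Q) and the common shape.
P = [1, 2, 5, 6] / [3, 8, 9] / [4] / [7];  Q = [1, 4, 6, 8] / [2, 5, 7] / [3] / [9];  common shape = (4, 3, 1, 1)

Row-insert the values π_1, π_2, … into P one at a time, bumping the leftmost entry strictly greater than the inserted value down to the next row. The recording tableau Q records, in position (i, j), the step at which that cell was added to P.
  Insert 7 (step 1): P = [7];  Q = [1]
  Insert 4 (step 2): P = [4] / [7];  Q = [1] / [2]
  Insert 1 (step 3): P = [1] / [4] / [7];  Q = [1] / [2] / [3]
  Insert 8 (step 4): P = [1, 8] / [4] / [7];  Q = [1, 4] / [2] / [3]
  Insert 3 (step 5): P = [1, 3] / [4, 8] / [7];  Q = [1, 4] / [2, 5] / [3]
  Insert 9 (step 6): P = [1, 3, 9] / [4, 8] / [7];  Q = [1, 4, 6] / [2, 5] / [3]
  Insert 5 (step 7): P = [1, 3, 5] / [4, 8, 9] / [7];  Q = [1, 4, 6] / [2, 5, 7] / [3]
  Insert 6 (step 8): P = [1, 3, 5, 6] / [4, 8, 9] / [7];  Q = [1, 4, 6, 8] / [2, 5, 7] / [3]
  Insert 2 (step 9): P = [1, 2, 5, 6] / [3, 8, 9] / [4] / [7];  Q = [1, 4, 6, 8] / [2, 5, 7] / [3] / [9]
Final shape: (4, 3, 1, 1).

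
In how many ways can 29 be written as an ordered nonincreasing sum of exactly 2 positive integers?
p(29, 2 parts) = 14

Partitions of n into exactly k parts are in bijection with partitions of n − k into at most k parts (subtract 1 from each part). So p(29, exactly 2) = p(27, parts ≤ 2). Computing via the recurrence p(m, j) = p(m, j−1) + p(m−j, j) gives 14.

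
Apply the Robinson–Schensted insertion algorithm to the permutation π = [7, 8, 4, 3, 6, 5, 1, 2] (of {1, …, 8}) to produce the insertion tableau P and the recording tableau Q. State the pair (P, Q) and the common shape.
P = [1, 2] / [3, 5] / [4, 6] / [7, 8];  Q = [1, 2] / [3, 5] / [4, 6] / [7, 8];  common shape = (2, 2, 2, 2)

Row-insert the values π_1, π_2, … into P one at a time, bumping the leftmost entry strictly greater than the inserted value down to the next row. The recording tableau Q records, in position (i, j), the step at which that cell was added to P.
  Insert 7 (step 1): P = [7];  Q = [1]
  Insert 8 (step 2): P = [7, 8];  Q = [1, 2]
  Insert 4 (step 3): P = [4, 8] / [7];  Q = [1, 2] / [3]
  Insert 3 (step 4): P = [3, 8] / [4] / [7];  Q = [1, 2] / [3] / [4]
  Insert 6 (step 5): P = [3, 6] / [4, 8] / [7];  Q = [1, 2] / [3, 5] / [4]
  Insert 5 (step 6): P = [3, 5] / [4, 6] / [7, 8];  Q = [1, 2] / [3, 5] / [4, 6]
  Insert 1 (step 7): P = [1, 5] / [3, 6] / [4, 8] / [7];  Q = [1, 2] / [3, 5] / [4, 6] / [7]
  Insert 2 (step 8): P = [1, 2] / [3, 5] / [4, 6] / [7, 8];  Q = [1, 2] / [3, 5] / [4, 6] / [7, 8]
Final shape: (2, 2, 2, 2).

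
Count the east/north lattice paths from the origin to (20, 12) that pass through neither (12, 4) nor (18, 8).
Number of paths = 184668315

Inclusion–exclusion. Total paths: C(32, 20) = 225792840. Through P₁: C(16, 12)·C(16, 8) = 23423400. Through P₂: C(26, 18)·C(6, 2) = 23434125. Since P₁ is strictly southwest of P₂, a monotone path through both must visit P₁ then P₂; paths through both = C(16, 12)·C(10, 6)·C(6, 2) = 5733000. Avoid both = 225792840 − 23423400 − 23434125 + 5733000 = 184668315.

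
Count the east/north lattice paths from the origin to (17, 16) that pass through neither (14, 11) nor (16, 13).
Number of paths = 752710650

Inclusion–exclusion. Total paths: C(33, 17) = 1166803110. Through P₁: C(25, 14)·C(8, 3) = 249614400. Through P₂: C(29, 16)·C(4, 1) = 271455660. Since P₁ is strictly southwest of P₂, a monotone path through both must visit P₁ then P₂; paths through both = C(25, 14)·C(4, 2)·C(4, 1) = 106977600. Avoid both = 1166803110 − 249614400 − 271455660 + 106977600 = 752710650.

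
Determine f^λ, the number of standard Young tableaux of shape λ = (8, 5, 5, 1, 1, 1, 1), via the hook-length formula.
# SYT of shape (8, 5, 5, 1, 1, 1, 1) = 711310600

Hook-length formula: f^λ = n! / Π hook(c), product over all cells c of the Young diagram. For λ = (8, 5, 5, 1, 1, 1, 1), n = 22 boxes. Hook lengths by row (left-to-right, top-to-bottom): [14, 9, 8, 7, 6, 3, 2, 1]; [10, 5, 4, 3, 2]; [9, 4, 3, 2, 1]; [4]; [3]; [2]; [1]. Product of hooks = 1580182732800. So f^λ = 22! / 1580182732800 = 1124000727777607680000 / 1580182732800 = 711310600.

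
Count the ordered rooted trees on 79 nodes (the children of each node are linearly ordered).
C_78 = 73745243611532458459690151854647329239335600

These ordered rooted trees are counted by the Catalan number C_n = (1/(n + 1)) · C(2n, n). For n = 78: C_78 = (1/79) · C(156, 78) = 5825874245311064218315521996517139009907512400/79 = 73745243611532458459690151854647329239335600.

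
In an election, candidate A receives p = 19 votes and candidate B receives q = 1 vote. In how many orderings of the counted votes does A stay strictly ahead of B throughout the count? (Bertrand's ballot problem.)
Strict-lead orderings = 18

Total orderings of the 20 votes with 19 for A: C(20, 19) = 20. By the Bertrand ballot formula (Cycle Lemma / reflection principle), the number of orderings in which A is strictly ahead of B throughout is (p − q)/(p + q) · C(p + q, p) = (19 − 1)/(19 + 1) · 20 = 18.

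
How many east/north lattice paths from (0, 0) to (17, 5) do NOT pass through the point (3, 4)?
Number of paths = 25809

Total paths from (0, 0) to (17, 5): C(22, 17) = 26334. Paths through (3, 4): (paths (0, 0) → (3, 4)) × (paths (3, 4) → (17, 5)) = C(7, 3) · C(15, 14) = 35 · 15 = 525. Avoidance count = 26334 − 525 = 25809.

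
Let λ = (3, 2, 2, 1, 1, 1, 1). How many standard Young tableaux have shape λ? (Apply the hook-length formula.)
# SYT of shape (3, 2, 2, 1, 1, 1, 1) = 550

Hook-length formula: f^λ = n! / Π hook(c), product over all cells c of the Young diagram. For λ = (3, 2, 2, 1, 1, 1, 1), n = 11 boxes. Hook lengths by row (left-to-right, top-to-bottom): [9, 4, 1]; [7, 2]; [6, 1]; [4]; [3]; [2]; [1]. Product of hooks = 72576. So f^λ = 11! / 72576 = 39916800 / 72576 = 550.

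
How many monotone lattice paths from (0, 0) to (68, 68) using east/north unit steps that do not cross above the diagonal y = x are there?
C_68 = 86218923998960285726185640663701108500

These NE paths below the diagonal are counted by the Catalan number C_n = (1/(n + 1)) · C(2n, n). For n = 68: C_68 = (1/69) · C(136, 68) = 5949105755928259715106809205795376486500/69 = 86218923998960285726185640663701108500.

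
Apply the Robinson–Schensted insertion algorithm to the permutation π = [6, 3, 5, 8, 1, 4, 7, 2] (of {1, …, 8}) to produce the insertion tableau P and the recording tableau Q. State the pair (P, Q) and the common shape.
P = [1, 2, 7] / [3, 4, 8] / [5] / [6];  Q = [1, 3, 4] / [2, 6, 7] / [5] / [8];  common shape = (3, 3, 1, 1)

Row-insert the values π_1, π_2, … into P one at a time, bumping the leftmost entry strictly greater than the inserted value down to the next row. The recording tableau Q records, in position (i, j), the step at which that cell was added to P.
  Insert 6 (step 1): P = [6];  Q = [1]
  Insert 3 (step 2): P = [3] / [6];  Q = [1] / [2]
  Insert 5 (step 3): P = [3, 5] / [6];  Q = [1, 3] / [2]
  Insert 8 (step 4): P = [3, 5, 8] / [6];  Q = [1, 3, 4] / [2]
  Insert 1 (step 5): P = [1, 5, 8] / [3] / [6];  Q = [1, 3, 4] / [2] / [5]
  Insert 4 (step 6): P = [1, 4, 8] / [3, 5] / [6];  Q = [1, 3, 4] / [2, 6] / [5]
  Insert 7 (step 7): P = [1, 4, 7] / [3, 5, 8] / [6];  Q = [1, 3, 4] / [2, 6, 7] / [5]
  Insert 2 (step 8): P = [1, 2, 7] / [3, 4, 8] / [5] / [6];  Q = [1, 3, 4] / [2, 6, 7] / [5] / [8]
Final shape: (3, 3, 1, 1).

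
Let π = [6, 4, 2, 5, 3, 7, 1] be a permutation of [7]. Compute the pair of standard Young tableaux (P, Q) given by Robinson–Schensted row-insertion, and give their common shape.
P = [1, 3, 7] / [2, 5] / [4] / [6];  Q = [1, 4, 6] / [2, 5] / [3] / [7];  common shape = (3, 2, 1, 1)

Row-insert the values π_1, π_2, … into P one at a time, bumping the leftmost entry strictly greater than the inserted value down to the next row. The recording tableau Q records, in position (i, j), the step at which that cell was added to P.
  Insert 6 (step 1): P = [6];  Q = [1]
  Insert 4 (step 2): P = [4] / [6];  Q = [1] / [2]
  Insert 2 (step 3): P = [2] / [4] / [6];  Q = [1] / [2] / [3]
  Insert 5 (step 4): P = [2, 5] / [4] / [6];  Q = [1, 4] / [2] / [3]
  Insert 3 (step 5): P = [2, 3] / [4, 5] / [6];  Q = [1, 4] / [2, 5] / [3]
  Insert 7 (step 6): P = [2, 3, 7] / [4, 5] / [6];  Q = [1, 4, 6] / [2, 5] / [3]
  Insert 1 (step 7): P = [1, 3, 7] / [2, 5] / [4] / [6];  Q = [1, 4, 6] / [2, 5] / [3] / [7]
Final shape: (3, 2, 1, 1).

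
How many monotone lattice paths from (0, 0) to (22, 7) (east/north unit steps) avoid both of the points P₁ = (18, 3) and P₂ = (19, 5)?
Number of paths = 1082540

Inclusion–exclusion. Total paths: C(29, 22) = 1560780. Through P₁: C(21, 18)·C(8, 4) = 93100. Through P₂: C(24, 19)·C(5, 3) = 425040. Since P₁ is strictly southwest of P₂, a monotone path through both must visit P₁ then P₂; paths through both = C(21, 18)·C(3, 1)·C(5, 3) = 39900. Avoid both = 1560780 − 93100 − 425040 + 39900 = 1082540.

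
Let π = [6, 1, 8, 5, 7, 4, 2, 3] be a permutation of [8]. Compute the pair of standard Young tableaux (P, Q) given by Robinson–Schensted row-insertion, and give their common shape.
P = [1, 2, 3] / [4, 7] / [5, 8] / [6];  Q = [1, 3, 5] / [2, 4] / [6, 8] / [7];  common shape = (3, 2, 2, 1)

Row-insert the values π_1, π_2, … into P one at a time, bumping the leftmost entry strictly greater than the inserted value down to the next row. The recording tableau Q records, in position (i, j), the step at which that cell was added to P.
  Insert 6 (step 1): P = [6];  Q = [1]
  Insert 1 (step 2): P = [1] / [6];  Q = [1] / [2]
  Insert 8 (step 3): P = [1, 8] / [6];  Q = [1, 3] / [2]
  Insert 5 (step 4): P = [1, 5] / [6, 8];  Q = [1, 3] / [2, 4]
  Insert 7 (step 5): P = [1, 5, 7] / [6, 8];  Q = [1, 3, 5] / [2, 4]
  Insert 4 (step 6): P = [1, 4, 7] / [5, 8] / [6];  Q = [1, 3, 5] / [2, 4] / [6]
  Insert 2 (step 7): P = [1, 2, 7] / [4, 8] / [5] / [6];  Q = [1, 3, 5] / [2, 4] / [6] / [7]
  Insert 3 (step 8): P = [1, 2, 3] / [4, 7] / [5, 8] / [6];  Q = [1, 3, 5] / [2, 4] / [6, 8] / [7]
Final shape: (3, 2, 2, 1).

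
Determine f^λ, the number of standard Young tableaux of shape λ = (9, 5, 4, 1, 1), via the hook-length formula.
# SYT of shape (9, 5, 4, 1, 1) = 52229100

Hook-length formula: f^λ = n! / Π hook(c), product over all cells c of the Young diagram. For λ = (9, 5, 4, 1, 1), n = 20 boxes. Hook lengths by row (left-to-right, top-to-bottom): [13, 10, 9, 8, 6, 4, 3, 2, 1]; [8, 5, 4, 3, 1]; [6, 3, 2, 1]; [2]; [1]. Product of hooks = 46581350400. So f^λ = 20! / 46581350400 = 2432902008176640000 / 46581350400 = 52229100.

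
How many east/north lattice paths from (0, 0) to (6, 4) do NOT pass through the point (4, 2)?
Number of paths = 120

Total paths from (0, 0) to (6, 4): C(10, 6) = 210. Paths through (4, 2): (paths (0, 0) → (4, 2)) × (paths (4, 2) → (6, 4)) = C(6, 4) · C(4, 2) = 15 · 6 = 90. Avoidance count = 210 − 90 = 120.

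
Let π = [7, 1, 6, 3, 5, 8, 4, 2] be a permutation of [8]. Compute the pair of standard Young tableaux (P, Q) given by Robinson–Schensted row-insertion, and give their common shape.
P = [1, 2, 4, 8] / [3] / [5] / [6] / [7];  Q = [1, 3, 5, 6] / [2] / [4] / [7] / [8];  common shape = (4, 1, 1, 1, 1)

Row-insert the values π_1, π_2, … into P one at a time, bumping the leftmost entry strictly greater than the inserted value down to the next row. The recording tableau Q records, in position (i, j), the step at which that cell was added to P.
  Insert 7 (step 1): P = [7];  Q = [1]
  Insert 1 (step 2): P = [1] / [7];  Q = [1] / [2]
  Insert 6 (step 3): P = [1, 6] / [7];  Q = [1, 3] / [2]
  Insert 3 (step 4): P = [1, 3] / [6] / [7];  Q = [1, 3] / [2] / [4]
  Insert 5 (step 5): P = [1, 3, 5] / [6] / [7];  Q = [1, 3, 5] / [2] / [4]
  Insert 8 (step 6): P = [1, 3, 5, 8] / [6] / [7];  Q = [1, 3, 5, 6] / [2] / [4]
  Insert 4 (step 7): P = [1, 3, 4, 8] / [5] / [6] / [7];  Q = [1, 3, 5, 6] / [2] / [4] / [7]
  Insert 2 (step 8): P = [1, 2, 4, 8] / [3] / [5] / [6] / [7];  Q = [1, 3, 5, 6] / [2] / [4] / [7] / [8]
Final shape: (4, 1, 1, 1, 1).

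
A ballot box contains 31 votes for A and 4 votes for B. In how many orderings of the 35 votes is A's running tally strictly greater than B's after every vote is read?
Strict-lead orderings = 40392

Total orderings of the 35 votes with 31 for A: C(35, 31) = 52360. By the Bertrand ballot formula (Cycle Lemma / reflection principle), the number of orderings in which A is strictly ahead of B throughout is (p − q)/(p + q) · C(p + q, p) = (31 − 4)/(31 + 4) · 52360 = 40392.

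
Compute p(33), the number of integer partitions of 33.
p(33) = 10143

Compute p(n) via the recurrence p(n, m) = p(n, m−1) + p(n−m, m), where p(n, m) counts partitions of n with all parts ≤ m and p(n) = p(n, n). The base cases are p(0, m) = 1 and p(n, 0) = 0 for n > 0. Filling the table yields p(33) = 10143. (Euler's pentagonal recurrence is an alternative.)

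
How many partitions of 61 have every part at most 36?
p(61, parts ≤ 36) = 1114167

Use the recurrence p(n, m) = p(n, m−1) + p(n−m, m): either the largest part is < m (count p(n, m−1)) or the largest part is exactly m (remove one copy of m, count p(n−m, m)). With p(0, ·) = 1 this gives p(61, parts ≤ 36) = 1114167. (By conjugating Young diagrams, this also counts partitions of 61 into at most 36 parts.)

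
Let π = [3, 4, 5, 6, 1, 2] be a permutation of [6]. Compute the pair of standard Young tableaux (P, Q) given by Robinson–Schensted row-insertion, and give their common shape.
P = [1, 2, 5, 6] / [3, 4];  Q = [1, 2, 3, 4] / [5, 6];  common shape = (4, 2)

Row-insert the values π_1, π_2, … into P one at a time, bumping the leftmost entry strictly greater than the inserted value down to the next row. The recording tableau Q records, in position (i, j), the step at which that cell was added to P.
  Insert 3 (step 1): P = [3];  Q = [1]
  Insert 4 (step 2): P = [3, 4];  Q = [1, 2]
  Insert 5 (step 3): P = [3, 4, 5];  Q = [1, 2, 3]
  Insert 6 (step 4): P = [3, 4, 5, 6];  Q = [1, 2, 3, 4]
  Insert 1 (step 5): P = [1, 4, 5, 6] / [3];  Q = [1, 2, 3, 4] / [5]
  Insert 2 (step 6): P = [1, 2, 5, 6] / [3, 4];  Q = [1, 2, 3, 4] / [5, 6]
Final shape: (4, 2).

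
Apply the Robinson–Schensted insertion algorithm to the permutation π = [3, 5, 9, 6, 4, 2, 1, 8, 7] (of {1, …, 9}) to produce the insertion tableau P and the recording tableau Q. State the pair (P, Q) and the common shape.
P = [1, 4, 6, 7] / [2, 8] / [3] / [5] / [9];  Q = [1, 2, 3, 8] / [4, 9] / [5] / [6] / [7];  common shape = (4, 2, 1, 1, 1)

Row-insert the values π_1, π_2, … into P one at a time, bumping the leftmost entry strictly greater than the inserted value down to the next row. The recording tableau Q records, in position (i, j), the step at which that cell was added to P.
  Insert 3 (step 1): P = [3];  Q = [1]
  Insert 5 (step 2): P = [3, 5];  Q = [1, 2]
  Insert 9 (step 3): P = [3, 5, 9];  Q = [1, 2, 3]
  Insert 6 (step 4): P = [3, 5, 6] / [9];  Q = [1, 2, 3] / [4]
  Insert 4 (step 5): P = [3, 4, 6] / [5] / [9];  Q = [1, 2, 3] / [4] / [5]
  Insert 2 (step 6): P = [2, 4, 6] / [3] / [5] / [9];  Q = [1, 2, 3] / [4] / [5] / [6]
  Insert 1 (step 7): P = [1, 4, 6] / [2] / [3] / [5] / [9];  Q = [1, 2, 3] / [4] / [5] / [6] / [7]
  Insert 8 (step 8): P = [1, 4, 6, 8] / [2] / [3] / [5] / [9];  Q = [1, 2, 3, 8] / [4] / [5] / [6] / [7]
  Insert 7 (step 9): P = [1, 4, 6, 7] / [2, 8] / [3] / [5] / [9];  Q = [1, 2, 3, 8] / [4, 9] / [5] / [6] / [7]
Final shape: (4, 2, 1, 1, 1).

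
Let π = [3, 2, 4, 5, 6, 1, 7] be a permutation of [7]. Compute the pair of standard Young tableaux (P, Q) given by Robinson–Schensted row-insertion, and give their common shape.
P = [1, 4, 5, 6, 7] / [2] / [3];  Q = [1, 3, 4, 5, 7] / [2] / [6];  common shape = (5, 1, 1)

Row-insert the values π_1, π_2, … into P one at a time, bumping the leftmost entry strictly greater than the inserted value down to the next row. The recording tableau Q records, in position (i, j), the step at which that cell was added to P.
  Insert 3 (step 1): P = [3];  Q = [1]
  Insert 2 (step 2): P = [2] / [3];  Q = [1] / [2]
  Insert 4 (step 3): P = [2, 4] / [3];  Q = [1, 3] / [2]
  Insert 5 (step 4): P = [2, 4, 5] / [3];  Q = [1, 3, 4] / [2]
  Insert 6 (step 5): P = [2, 4, 5, 6] / [3];  Q = [1, 3, 4, 5] / [2]
  Insert 1 (step 6): P = [1, 4, 5, 6] / [2] / [3];  Q = [1, 3, 4, 5] / [2] / [6]
  Insert 7 (step 7): P = [1, 4, 5, 6, 7] / [2] / [3];  Q = [1, 3, 4, 5, 7] / [2] / [6]
Final shape: (5, 1, 1).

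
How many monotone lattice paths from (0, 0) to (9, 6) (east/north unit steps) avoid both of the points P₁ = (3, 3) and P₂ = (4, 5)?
Number of paths = 2929

Inclusion–exclusion. Total paths: C(15, 9) = 5005. Through P₁: C(6, 3)·C(9, 6) = 1680. Through P₂: C(9, 4)·C(6, 5) = 756. Since P₁ is strictly southwest of P₂, a monotone path through both must visit P₁ then P₂; paths through both = C(6, 3)·C(3, 1)·C(6, 5) = 360. Avoid both = 5005 − 1680 − 756 + 360 = 2929.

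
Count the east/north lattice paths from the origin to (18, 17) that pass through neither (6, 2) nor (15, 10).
Number of paths = 3740249970

Inclusion–exclusion. Total paths: C(35, 18) = 4537567650. Through P₁: C(8, 6)·C(27, 12) = 486748080. Through P₂: C(25, 15)·C(10, 3) = 392251200. Since P₁ is strictly southwest of P₂, a monotone path through both must visit P₁ then P₂; paths through both = C(8, 6)·C(17, 9)·C(10, 3) = 81681600. Avoid both = 4537567650 − 486748080 − 392251200 + 81681600 = 3740249970.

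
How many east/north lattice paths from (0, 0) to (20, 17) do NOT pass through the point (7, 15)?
Number of paths = 15887461590

Total paths from (0, 0) to (20, 17): C(37, 20) = 15905368710. Paths through (7, 15): (paths (0, 0) → (7, 15)) × (paths (7, 15) → (20, 17)) = C(22, 7) · C(15, 13) = 170544 · 105 = 17907120. Avoidance count = 15905368710 − 17907120 = 15887461590.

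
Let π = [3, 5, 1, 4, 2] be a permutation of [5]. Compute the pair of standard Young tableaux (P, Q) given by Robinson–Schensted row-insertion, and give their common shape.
P = [1, 2] / [3, 4] / [5];  Q = [1, 2] / [3, 4] / [5];  common shape = (2, 2, 1)

Row-insert the values π_1, π_2, … into P one at a time, bumping the leftmost entry strictly greater than the inserted value down to the next row. The recording tableau Q records, in position (i, j), the step at which that cell was added to P.
  Insert 3 (step 1): P = [3];  Q = [1]
  Insert 5 (step 2): P = [3, 5];  Q = [1, 2]
  Insert 1 (step 3): P = [1, 5] / [3];  Q = [1, 2] / [3]
  Insert 4 (step 4): P = [1, 4] / [3, 5];  Q = [1, 2] / [3, 4]
  Insert 2 (step 5): P = [1, 2] / [3, 4] / [5];  Q = [1, 2] / [3, 4] / [5]
Final shape: (2, 2, 1).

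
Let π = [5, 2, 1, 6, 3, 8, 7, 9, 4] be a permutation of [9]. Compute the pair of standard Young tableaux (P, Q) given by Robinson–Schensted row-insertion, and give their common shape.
P = [1, 3, 4, 9] / [2, 6, 7] / [5, 8];  Q = [1, 4, 6, 8] / [2, 5, 7] / [3, 9];  common shape = (4, 3, 2)

Row-insert the values π_1, π_2, … into P one at a time, bumping the leftmost entry strictly greater than the inserted value down to the next row. The recording tableau Q records, in position (i, j), the step at which that cell was added to P.
  Insert 5 (step 1): P = [5];  Q = [1]
  Insert 2 (step 2): P = [2] / [5];  Q = [1] / [2]
  Insert 1 (step 3): P = [1] / [2] / [5];  Q = [1] / [2] / [3]
  Insert 6 (step 4): P = [1, 6] / [2] / [5];  Q = [1, 4] / [2] / [3]
  Insert 3 (step 5): P = [1, 3] / [2, 6] / [5];  Q = [1, 4] / [2, 5] / [3]
  Insert 8 (step 6): P = [1, 3, 8] / [2, 6] / [5];  Q = [1, 4, 6] / [2, 5] / [3]
  Insert 7 (step 7): P = [1, 3, 7] / [2, 6, 8] / [5];  Q = [1, 4, 6] / [2, 5, 7] / [3]
  Insert 9 (step 8): P = [1, 3, 7, 9] / [2, 6, 8] / [5];  Q = [1, 4, 6, 8] / [2, 5, 7] / [3]
  Insert 4 (step 9): P = [1, 3, 4, 9] / [2, 6, 7] / [5, 8];  Q = [1, 4, 6, 8] / [2, 5, 7] / [3, 9]
Final shape: (4, 3, 2).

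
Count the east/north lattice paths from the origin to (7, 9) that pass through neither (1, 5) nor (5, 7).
Number of paths = 5968

Inclusion–exclusion. Total paths: C(16, 7) = 11440. Through P₁: C(6, 1)·C(10, 6) = 1260. Through P₂: C(12, 5)·C(4, 2) = 4752. Since P₁ is strictly southwest of P₂, a monotone path through both must visit P₁ then P₂; paths through both = C(6, 1)·C(6, 4)·C(4, 2) = 540. Avoid both = 11440 − 1260 − 4752 + 540 = 5968.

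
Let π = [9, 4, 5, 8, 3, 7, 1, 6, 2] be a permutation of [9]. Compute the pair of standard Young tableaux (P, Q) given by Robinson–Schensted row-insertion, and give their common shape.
P = [1, 2, 6] / [3, 5] / [4, 7] / [8] / [9];  Q = [1, 3, 4] / [2, 6] / [5, 8] / [7] / [9];  common shape = (3, 2, 2, 1, 1)

Row-insert the values π_1, π_2, … into P one at a time, bumping the leftmost entry strictly greater than the inserted value down to the next row. The recording tableau Q records, in position (i, j), the step at which that cell was added to P.
  Insert 9 (step 1): P = [9];  Q = [1]
  Insert 4 (step 2): P = [4] / [9];  Q = [1] / [2]
  Insert 5 (step 3): P = [4, 5] / [9];  Q = [1, 3] / [2]
  Insert 8 (step 4): P = [4, 5, 8] / [9];  Q = [1, 3, 4] / [2]
  Insert 3 (step 5): P = [3, 5, 8] / [4] / [9];  Q = [1, 3, 4] / [2] / [5]
  Insert 7 (step 6): P = [3, 5, 7] / [4, 8] / [9];  Q = [1, 3, 4] / [2, 6] / [5]
  Insert 1 (step 7): P = [1, 5, 7] / [3, 8] / [4] / [9];  Q = [1, 3, 4] / [2, 6] / [5] / [7]
  Insert 6 (step 8): P = [1, 5, 6] / [3, 7] / [4, 8] / [9];  Q = [1, 3, 4] / [2, 6] / [5, 8] / [7]
  Insert 2 (step 9): P = [1, 2, 6] / [3, 5] / [4, 7] / [8] / [9];  Q = [1, 3, 4] / [2, 6] / [5, 8] / [7] / [9]
Final shape: (3, 2, 2, 1, 1).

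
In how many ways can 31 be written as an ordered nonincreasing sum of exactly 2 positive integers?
p(31, 2 parts) = 15

Partitions of n into exactly k parts are in bijection with partitions of n − k into at most k parts (subtract 1 from each part). So p(31, exactly 2) = p(29, parts ≤ 2). Computing via the recurrence p(m, j) = p(m, j−1) + p(m−j, j) gives 15.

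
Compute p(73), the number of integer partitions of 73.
p(73) = 6185689

Compute p(n) via the recurrence p(n, m) = p(n, m−1) + p(n−m, m), where p(n, m) counts partitions of n with all parts ≤ m and p(n) = p(n, n). The base cases are p(0, m) = 1 and p(n, 0) = 0 for n > 0. Filling the table yields p(73) = 6185689. (Euler's pentagonal recurrence is an alternative.)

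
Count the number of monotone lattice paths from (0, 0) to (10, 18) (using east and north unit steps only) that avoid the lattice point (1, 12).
Number of paths = 13058045

Total paths from (0, 0) to (10, 18): C(28, 10) = 13123110. Paths through (1, 12): (paths (0, 0) → (1, 12)) × (paths (1, 12) → (10, 18)) = C(13, 1) · C(15, 9) = 13 · 5005 = 65065. Avoidance count = 13123110 − 65065 = 13058045.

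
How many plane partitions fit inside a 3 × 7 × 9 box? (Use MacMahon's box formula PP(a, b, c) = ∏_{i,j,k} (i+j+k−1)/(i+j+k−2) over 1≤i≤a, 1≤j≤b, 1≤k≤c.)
PP(3, 7, 9) = 24584605760

Evaluate the triple product over i = 1..3, j = 1..7, k = 1..9. The factors are (2/1) · (3/2) · (4/3) · (5/4) · (6/5) · (7/6) · (8/7) · (9/8) · … (189 factors total). The numerators and denominators telescope so the product is an integer; carrying out the multiplication exactly gives PP(3, 7, 9) = 24584605760.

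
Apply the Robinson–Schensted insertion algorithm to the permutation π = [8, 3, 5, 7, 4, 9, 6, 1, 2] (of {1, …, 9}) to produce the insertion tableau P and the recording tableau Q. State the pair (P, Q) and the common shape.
P = [1, 2, 6, 9] / [3, 4] / [5, 7] / [8];  Q = [1, 3, 4, 6] / [2, 7] / [5, 9] / [8];  common shape = (4, 2, 2, 1)

Row-insert the values π_1, π_2, … into P one at a time, bumping the leftmost entry strictly greater than the inserted value down to the next row. The recording tableau Q records, in position (i, j), the step at which that cell was added to P.
  Insert 8 (step 1): P = [8];  Q = [1]
  Insert 3 (step 2): P = [3] / [8];  Q = [1] / [2]
  Insert 5 (step 3): P = [3, 5] / [8];  Q = [1, 3] / [2]
  Insert 7 (step 4): P = [3, 5, 7] / [8];  Q = [1, 3, 4] / [2]
  Insert 4 (step 5): P = [3, 4, 7] / [5] / [8];  Q = [1, 3, 4] / [2] / [5]
  Insert 9 (step 6): P = [3, 4, 7, 9] / [5] / [8];  Q = [1, 3, 4, 6] / [2] / [5]
  Insert 6 (step 7): P = [3, 4, 6, 9] / [5, 7] / [8];  Q = [1, 3, 4, 6] / [2, 7] / [5]
  Insert 1 (step 8): P = [1, 4, 6, 9] / [3, 7] / [5] / [8];  Q = [1, 3, 4, 6] / [2, 7] / [5] / [8]
  Insert 2 (step 9): P = [1, 2, 6, 9] / [3, 4] / [5, 7] / [8];  Q = [1, 3, 4, 6] / [2, 7] / [5, 9] / [8]
Final shape: (4, 2, 2, 1).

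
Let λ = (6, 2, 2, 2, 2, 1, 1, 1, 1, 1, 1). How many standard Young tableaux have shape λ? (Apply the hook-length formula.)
# SYT of shape (6, 2, 2, 2, 2, 1, 1, 1, 1, 1, 1) = 5143775

Hook-length formula: f^λ = n! / Π hook(c), product over all cells c of the Young diagram. For λ = (6, 2, 2, 2, 2, 1, 1, 1, 1, 1, 1), n = 20 boxes. Hook lengths by row (left-to-right, top-to-bottom): [16, 9, 4, 3, 2, 1]; [11, 4]; [10, 3]; [9, 2]; [8, 1]; [6]; [5]; [4]; [3]; [2]; [1]. Product of hooks = 472979865600. So f^λ = 20! / 472979865600 = 2432902008176640000 / 472979865600 = 5143775.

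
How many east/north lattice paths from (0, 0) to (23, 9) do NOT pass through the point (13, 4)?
Number of paths = 20901660

Total paths from (0, 0) to (23, 9): C(32, 23) = 28048800. Paths through (13, 4): (paths (0, 0) → (13, 4)) × (paths (13, 4) → (23, 9)) = C(17, 13) · C(15, 10) = 2380 · 3003 = 7147140. Avoidance count = 28048800 − 7147140 = 20901660.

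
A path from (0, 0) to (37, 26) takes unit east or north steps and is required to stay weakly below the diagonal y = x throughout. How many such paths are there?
Number of paths = 112792097461349754

By the reflection principle (André's argument), the number of monotone paths to (37, 26) with n ≤ m that never go above y = x is C(63, 37) − C(63, 38) = 357174975294274221 − 244382877832924467 = 112792097461349754.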